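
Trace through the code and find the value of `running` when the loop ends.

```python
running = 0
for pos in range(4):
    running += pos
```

Let's trace through this code step by step.

Initialize: running = 0
Entering loop: for pos in range(4):
After iteration 1: pos = 0, running = 0
After iteration 2: pos = 1, running = 1
After iteration 3: pos = 2, running = 3
After iteration 4: pos = 3, running = 6
Loop ends.

Final answer: 6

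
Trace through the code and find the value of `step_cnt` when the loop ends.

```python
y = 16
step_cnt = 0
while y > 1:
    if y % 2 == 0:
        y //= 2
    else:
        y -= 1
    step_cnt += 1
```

Let's trace through this code step by step.

Initialize: y = 16
Initialize: step_cnt = 0
Entering loop: while y > 1:
After iteration 1: y = 8, step_cnt = 1
After iteration 2: y = 4, step_cnt = 2
After iteration 3: y = 2, step_cnt = 3
After iteration 4: y = 1, step_cnt = 4
Loop ends.

Final answer: 4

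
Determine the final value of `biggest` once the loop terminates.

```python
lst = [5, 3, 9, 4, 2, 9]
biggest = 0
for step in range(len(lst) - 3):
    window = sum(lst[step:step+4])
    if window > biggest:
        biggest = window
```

Let's trace through this code step by step.

Initialize: lst = [5, 3, 9, 4, 2, 9]
Initialize: biggest = 0
Entering loop: for step in range(len(lst) - 3):
After iteration 1: step = 0, biggest = 21, window = 21
After iteration 2: step = 1, biggest = 21, window = 18
After iteration 3: step = 2, biggest = 24, window = 24
Loop ends.

Final answer: 24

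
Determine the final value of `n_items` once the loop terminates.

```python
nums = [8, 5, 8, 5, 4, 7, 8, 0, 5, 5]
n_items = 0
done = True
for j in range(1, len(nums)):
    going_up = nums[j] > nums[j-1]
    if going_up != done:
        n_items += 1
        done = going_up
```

Let's trace through this code step by step.

Initialize: nums = [8, 5, 8, 5, 4, 7, 8, 0, 5, 5]
Initialize: n_items = 0
Initialize: done = True
Entering loop: for j in range(1, len(nums)):
After iteration 1: j = 1, n_items = 1, done = False, going_up = False
After iteration 2: j = 2, n_items = 2, done = True, going_up = True
After iteration 3: j = 3, n_items = 3, done = False, going_up = False
After iteration 4: j = 4, n_items = 3, done = False, going_up = False
After iteration 5: j = 5, n_items = 4, done = True, going_up = True
After iteration 6: j = 6, n_items = 4, done = True, going_up = True
After iteration 7: j = 7, n_items = 5, done = False, going_up = False
After iteration 8: j = 8, n_items = 6, done = True, going_up = True
After iteration 9: j = 9, n_items = 7, done = False, going_up = False
Loop ends.

Final answer: 7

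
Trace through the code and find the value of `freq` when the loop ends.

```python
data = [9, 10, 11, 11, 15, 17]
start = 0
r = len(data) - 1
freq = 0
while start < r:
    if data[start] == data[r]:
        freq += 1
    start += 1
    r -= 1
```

Let's trace through this code step by step.

Initialize: data = [9, 10, 11, 11, 15, 17]
Initialize: start = 0
Initialize: r = 5
Initialize: freq = 0
Entering loop: while start < r:
After iteration 1: start = 1, r = 4, freq = 0
After iteration 2: start = 2, r = 3, freq = 0
After iteration 3: start = 3, r = 2, freq = 1
Loop ends.

Final answer: 1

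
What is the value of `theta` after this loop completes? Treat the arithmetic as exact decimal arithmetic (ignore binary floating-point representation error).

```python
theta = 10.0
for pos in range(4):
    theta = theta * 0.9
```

Let's trace through this code step by step.

Initialize: theta = 10.0
Entering loop: for pos in range(4):
After iteration 1: pos = 0, theta = 9.0
After iteration 2: pos = 1, theta = 8.1
After iteration 3: pos = 2, theta = 7.29
After iteration 4: pos = 3, theta = 6.561
Loop ends.

Final answer: 6.561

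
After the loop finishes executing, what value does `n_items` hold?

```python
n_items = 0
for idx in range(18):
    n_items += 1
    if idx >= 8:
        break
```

Let's trace through this code step by step.

Initialize: n_items = 0
Entering loop: for idx in range(18):
After iteration 1: idx = 0, n_items = 1
After iteration 2: idx = 1, n_items = 2
After iteration 3: idx = 2, n_items = 3
After iteration 4: idx = 3, n_items = 4
After iteration 5: idx = 4, n_items = 5
After iteration 6: idx = 5, n_items = 6
After iteration 7: idx = 6, n_items = 7
After iteration 8: idx = 7, n_items = 8
After iteration 9: idx = 8, n_items = 9
Loop ends.

Final answer: 9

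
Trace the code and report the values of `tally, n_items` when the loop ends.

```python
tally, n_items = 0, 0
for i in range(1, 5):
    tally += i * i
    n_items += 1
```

Let's trace through this code step by step.

Initialize: tally = 0
Initialize: n_items = 0
Entering loop: for i in range(1, 5):
After iteration 1: i = 1, tally = 1, n_items = 1
After iteration 2: i = 2, tally = 5, n_items = 2
After iteration 3: i = 3, tally = 14, n_items = 3
After iteration 4: i = 4, tally = 30, n_items = 4
Loop ends.

Final answer: 30, 4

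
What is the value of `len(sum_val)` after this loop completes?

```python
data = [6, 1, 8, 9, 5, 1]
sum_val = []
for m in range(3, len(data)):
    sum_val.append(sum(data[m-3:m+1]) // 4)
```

Let's trace through this code step by step.

Initialize: data = [6, 1, 8, 9, 5, 1]
Initialize: sum_val = []
Entering loop: for m in range(3, len(data)):
After iteration 1: m = 3, sum_val = [6]
After iteration 2: m = 4, sum_val = [6, 5]
After iteration 3: m = 5, sum_val = [6, 5, 5]
Loop ends.
len(sum_val) = 3

Final answer: 3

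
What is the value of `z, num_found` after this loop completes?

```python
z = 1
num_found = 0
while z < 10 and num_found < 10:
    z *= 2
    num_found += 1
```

Let's trace through this code step by step.

Initialize: z = 1
Initialize: num_found = 0
Entering loop: while z < 10 and num_found < 10:
After iteration 1: z = 2, num_found = 1
After iteration 2: z = 4, num_found = 2
After iteration 3: z = 8, num_found = 3
After iteration 4: z = 16, num_found = 4
Loop ends.

Final answer: 16, 4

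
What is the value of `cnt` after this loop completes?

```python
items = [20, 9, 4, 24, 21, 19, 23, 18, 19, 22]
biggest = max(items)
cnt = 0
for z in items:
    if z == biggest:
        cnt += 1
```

Let's trace through this code step by step.

Initialize: items = [20, 9, 4, 24, 21, 19, 23, 18, 19, 22]
Initialize: biggest = 24
Initialize: cnt = 0
Entering loop: for z in items:
After iteration 1: z = 20, cnt = 0
After iteration 2: z = 9, cnt = 0
After iteration 3: z = 4, cnt = 0
After iteration 4: z = 24, cnt = 1
After iteration 5: z = 21, cnt = 1
After iteration 6: z = 19, cnt = 1
After iteration 7: z = 23, cnt = 1
After iteration 8: z = 18, cnt = 1
After iteration 9: z = 19, cnt = 1
After iteration 10: z = 22, cnt = 1
Loop ends.

Final answer: 1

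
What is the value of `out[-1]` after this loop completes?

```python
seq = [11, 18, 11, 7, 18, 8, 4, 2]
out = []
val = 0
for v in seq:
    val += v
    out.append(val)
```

Let's trace through this code step by step.

Initialize: seq = [11, 18, 11, 7, 18, 8, 4, 2]
Initialize: out = []
Initialize: val = 0
Entering loop: for v in seq:
After iteration 1: v = 11, out = [11], val = 11
After iteration 2: v = 18, out = [11, 29], val = 29
After iteration 3: v = 11, out = [11, 29, 40], val = 40
After iteration 4: v = 7, out = [11, 29, 40, 47], val = 47
After iteration 5: v = 18, out = [11, 29, 40, 47, 65], val = 65
After iteration 6: v = 8, out = [11, 29, 40, 47, 65, 73], val = 73
After iteration 7: v = 4, out = [11, 29, 40, 47, 65, 73, 77], val = 77
After iteration 8: v = 2, out = [11, 29, 40, 47, 65, 73, 77, 79], val = 79
Loop ends.
out[-1] = 79

Final answer: 79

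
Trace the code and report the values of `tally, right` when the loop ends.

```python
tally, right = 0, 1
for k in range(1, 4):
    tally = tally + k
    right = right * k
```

Let's trace through this code step by step.

Initialize: tally = 0
Initialize: right = 1
Entering loop: for k in range(1, 4):
After iteration 1: k = 1, tally = 1, right = 1
After iteration 2: k = 2, tally = 3, right = 2
After iteration 3: k = 3, tally = 6, right = 6
Loop ends.

Final answer: 6, 6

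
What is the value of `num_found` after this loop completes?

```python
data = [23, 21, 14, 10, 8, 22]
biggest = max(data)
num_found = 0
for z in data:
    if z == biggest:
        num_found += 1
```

Let's trace through this code step by step.

Initialize: data = [23, 21, 14, 10, 8, 22]
Initialize: biggest = 23
Initialize: num_found = 0
Entering loop: for z in data:
After iteration 1: z = 23, num_found = 1
After iteration 2: z = 21, num_found = 1
After iteration 3: z = 14, num_found = 1
After iteration 4: z = 10, num_found = 1
After iteration 5: z = 8, num_found = 1
After iteration 6: z = 22, num_found = 1
Loop ends.

Final answer: 1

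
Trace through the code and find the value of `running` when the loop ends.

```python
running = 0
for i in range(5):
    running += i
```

Let's trace through this code step by step.

Initialize: running = 0
Entering loop: for i in range(5):
After iteration 1: i = 0, running = 0
After iteration 2: i = 1, running = 1
After iteration 3: i = 2, running = 3
After iteration 4: i = 3, running = 6
After iteration 5: i = 4, running = 10
Loop ends.

Final answer: 10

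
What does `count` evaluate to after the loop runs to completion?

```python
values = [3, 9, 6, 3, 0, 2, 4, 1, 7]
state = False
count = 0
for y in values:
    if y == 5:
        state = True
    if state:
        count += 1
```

Let's trace through this code step by step.

Initialize: values = [3, 9, 6, 3, 0, 2, 4, 1, 7]
Initialize: state = False
Initialize: count = 0
Entering loop: for y in values:
After iteration 1: y = 3, count = 0
After iteration 2: y = 9, count = 0
After iteration 3: y = 6, count = 0
After iteration 4: y = 3, count = 0
After iteration 5: y = 0, count = 0
After iteration 6: y = 2, count = 0
After iteration 7: y = 4, count = 0
After iteration 8: y = 1, count = 0
After iteration 9: y = 7, count = 0
Loop ends.

Final answer: 0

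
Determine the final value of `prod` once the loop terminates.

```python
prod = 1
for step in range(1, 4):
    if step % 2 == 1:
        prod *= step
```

Let's trace through this code step by step.

Initialize: prod = 1
Entering loop: for step in range(1, 4):
After iteration 1: step = 1, prod = 1
After iteration 2: step = 2, prod = 1
After iteration 3: step = 3, prod = 3
Loop ends.

Final answer: 3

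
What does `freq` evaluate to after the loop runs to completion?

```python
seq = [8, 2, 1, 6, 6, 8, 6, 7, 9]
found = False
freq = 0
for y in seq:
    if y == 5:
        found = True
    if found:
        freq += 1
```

Let's trace through this code step by step.

Initialize: seq = [8, 2, 1, 6, 6, 8, 6, 7, 9]
Initialize: found = False
Initialize: freq = 0
Entering loop: for y in seq:
After iteration 1: y = 8, freq = 0
After iteration 2: y = 2, freq = 0
After iteration 3: y = 1, freq = 0
After iteration 4: y = 6, freq = 0
After iteration 5: y = 6, freq = 0
After iteration 6: y = 8, freq = 0
After iteration 7: y = 6, freq = 0
After iteration 8: y = 7, freq = 0
After iteration 9: y = 9, freq = 0
Loop ends.

Final answer: 0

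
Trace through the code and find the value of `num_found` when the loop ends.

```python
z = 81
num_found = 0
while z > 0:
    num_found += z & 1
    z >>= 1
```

Let's trace through this code step by step.

Initialize: z = 81
Initialize: num_found = 0
Entering loop: while z > 0:
After iteration 1: z = 40, num_found = 1
After iteration 2: z = 20, num_found = 1
After iteration 3: z = 10, num_found = 1
After iteration 4: z = 5, num_found = 1
After iteration 5: z = 2, num_found = 2
After iteration 6: z = 1, num_found = 2
After iteration 7: z = 0, num_found = 3
Loop ends.

Final answer: 3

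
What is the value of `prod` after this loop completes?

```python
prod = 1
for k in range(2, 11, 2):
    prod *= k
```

Let's trace through this code step by step.

Initialize: prod = 1
Entering loop: for k in range(2, 11, 2):
After iteration 1: k = 2, prod = 2
After iteration 2: k = 4, prod = 8
After iteration 3: k = 6, prod = 48
After iteration 4: k = 8, prod = 384
After iteration 5: k = 10, prod = 3840
Loop ends.

Final answer: 3840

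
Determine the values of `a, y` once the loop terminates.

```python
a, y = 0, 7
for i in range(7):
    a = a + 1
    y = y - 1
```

Let's trace through this code step by step.

Initialize: a = 0
Initialize: y = 7
Entering loop: for i in range(7):
After iteration 1: i = 0, a = 1, y = 6
After iteration 2: i = 1, a = 2, y = 5
After iteration 3: i = 2, a = 3, y = 4
After iteration 4: i = 3, a = 4, y = 3
After iteration 5: i = 4, a = 5, y = 2
After iteration 6: i = 5, a = 6, y = 1
After iteration 7: i = 6, a = 7, y = 0
Loop ends.

Final answer: 7, 0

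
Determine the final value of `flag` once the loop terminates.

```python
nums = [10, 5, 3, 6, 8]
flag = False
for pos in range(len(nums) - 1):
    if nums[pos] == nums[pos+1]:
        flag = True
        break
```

Let's trace through this code step by step.

Initialize: nums = [10, 5, 3, 6, 8]
Initialize: flag = False
Entering loop: for pos in range(len(nums) - 1):
After iteration 1: pos = 0, flag = False
After iteration 2: pos = 1, flag = False
After iteration 3: pos = 2, flag = False
After iteration 4: pos = 3, flag = False
Loop ends.

Final answer: False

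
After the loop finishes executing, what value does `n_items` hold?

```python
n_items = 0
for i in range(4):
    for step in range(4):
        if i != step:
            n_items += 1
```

Let's trace through this code step by step.

Initialize: n_items = 0
Entering loop: for i in range(4):
After iteration 1: i = 0, n_items = 3
After iteration 2: i = 1, n_items = 6
After iteration 3: i = 2, n_items = 9
After iteration 4: i = 3, n_items = 12
Loop ends.

Final answer: 12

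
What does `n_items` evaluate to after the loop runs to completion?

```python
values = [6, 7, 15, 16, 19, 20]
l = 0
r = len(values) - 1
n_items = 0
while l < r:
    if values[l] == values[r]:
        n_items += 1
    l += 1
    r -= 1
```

Let's trace through this code step by step.

Initialize: values = [6, 7, 15, 16, 19, 20]
Initialize: l = 0
Initialize: r = 5
Initialize: n_items = 0
Entering loop: while l < r:
After iteration 1: l = 1, r = 4, n_items = 0
After iteration 2: l = 2, r = 3, n_items = 0
After iteration 3: l = 3, r = 2, n_items = 0
Loop ends.

Final answer: 0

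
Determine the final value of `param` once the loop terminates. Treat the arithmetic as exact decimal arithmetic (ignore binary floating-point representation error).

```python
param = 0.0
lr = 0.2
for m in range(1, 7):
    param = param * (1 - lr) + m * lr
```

Let's trace through this code step by step.

Initialize: param = 0.0
Initialize: lr = 0.2
Entering loop: for m in range(1, 7):
After iteration 1: m = 1, param = 0.2
After iteration 2: m = 2, param = 0.56
After iteration 3: m = 3, param = 1.048
After iteration 4: m = 4, param = 1.6384
After iteration 5: m = 5, param = 2.31072
After iteration 6: m = 6, param = 3.048576
Loop ends.

Final answer: 3.048576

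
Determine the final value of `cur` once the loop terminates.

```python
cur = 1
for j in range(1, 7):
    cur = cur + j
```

Let's trace through this code step by step.

Initialize: cur = 1
Entering loop: for j in range(1, 7):
After iteration 1: j = 1, cur = 2
After iteration 2: j = 2, cur = 4
After iteration 3: j = 3, cur = 7
After iteration 4: j = 4, cur = 11
After iteration 5: j = 5, cur = 16
After iteration 6: j = 6, cur = 22
Loop ends.

Final answer: 22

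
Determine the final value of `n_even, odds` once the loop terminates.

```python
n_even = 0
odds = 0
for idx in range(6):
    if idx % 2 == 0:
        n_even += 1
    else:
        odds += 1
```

Let's trace through this code step by step.

Initialize: n_even = 0
Initialize: odds = 0
Entering loop: for idx in range(6):
After iteration 1: idx = 0, n_even = 1, odds = 0
After iteration 2: idx = 1, n_even = 1, odds = 1
After iteration 3: idx = 2, n_even = 2, odds = 1
After iteration 4: idx = 3, n_even = 2, odds = 2
After iteration 5: idx = 4, n_even = 3, odds = 2
After iteration 6: idx = 5, n_even = 3, odds = 3
Loop ends.

Final answer: 3, 3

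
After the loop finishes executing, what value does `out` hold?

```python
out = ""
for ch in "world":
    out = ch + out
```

Let's trace through this code step by step.

Initialize: out = ''
Entering loop: for ch in "world":
After iteration 1: ch = 'w', out = 'w'
After iteration 2: ch = 'o', out = 'ow'
After iteration 3: ch = 'r', out = 'row'
After iteration 4: ch = 'l', out = 'lrow'
After iteration 5: ch = 'd', out = 'dlrow'
Loop ends.

Final answer: 'dlrow'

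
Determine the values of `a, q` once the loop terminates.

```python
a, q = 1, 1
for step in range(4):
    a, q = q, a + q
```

Let's trace through this code step by step.

Initialize: a = 1
Initialize: q = 1
Entering loop: for step in range(4):
After iteration 1: step = 0, a = 1, q = 2
After iteration 2: step = 1, a = 2, q = 3
After iteration 3: step = 2, a = 3, q = 5
After iteration 4: step = 3, a = 5, q = 8
Loop ends.

Final answer: 5, 8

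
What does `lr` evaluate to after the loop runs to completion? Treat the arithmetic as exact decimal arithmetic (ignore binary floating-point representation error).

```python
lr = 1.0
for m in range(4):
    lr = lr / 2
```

Let's trace through this code step by step.

Initialize: lr = 1.0
Entering loop: for m in range(4):
After iteration 1: m = 0, lr = 0.5
After iteration 2: m = 1, lr = 0.25
After iteration 3: m = 2, lr = 0.125
After iteration 4: m = 3, lr = 0.0625
Loop ends.

Final answer: 0.0625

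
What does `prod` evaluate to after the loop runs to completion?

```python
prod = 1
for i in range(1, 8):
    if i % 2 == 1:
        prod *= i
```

Let's trace through this code step by step.

Initialize: prod = 1
Entering loop: for i in range(1, 8):
After iteration 1: i = 1, prod = 1
After iteration 2: i = 2, prod = 1
After iteration 3: i = 3, prod = 3
After iteration 4: i = 4, prod = 3
After iteration 5: i = 5, prod = 15
After iteration 6: i = 6, prod = 15
After iteration 7: i = 7, prod = 105
Loop ends.

Final answer: 105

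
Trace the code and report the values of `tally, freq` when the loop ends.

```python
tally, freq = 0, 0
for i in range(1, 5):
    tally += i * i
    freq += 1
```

Let's trace through this code step by step.

Initialize: tally = 0
Initialize: freq = 0
Entering loop: for i in range(1, 5):
After iteration 1: i = 1, tally = 1, freq = 1
After iteration 2: i = 2, tally = 5, freq = 2
After iteration 3: i = 3, tally = 14, freq = 3
After iteration 4: i = 4, tally = 30, freq = 4
Loop ends.

Final answer: 30, 4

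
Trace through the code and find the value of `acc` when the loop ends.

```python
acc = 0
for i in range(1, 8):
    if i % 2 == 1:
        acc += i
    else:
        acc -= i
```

Let's trace through this code step by step.

Initialize: acc = 0
Entering loop: for i in range(1, 8):
After iteration 1: i = 1, acc = 1
After iteration 2: i = 2, acc = -1
After iteration 3: i = 3, acc = 2
After iteration 4: i = 4, acc = -2
After iteration 5: i = 5, acc = 3
After iteration 6: i = 6, acc = -3
After iteration 7: i = 7, acc = 4
Loop ends.

Final answer: 4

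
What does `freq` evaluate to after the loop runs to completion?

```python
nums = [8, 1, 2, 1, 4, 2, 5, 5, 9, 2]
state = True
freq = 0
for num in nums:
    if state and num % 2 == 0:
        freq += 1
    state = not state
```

Let's trace through this code step by step.

Initialize: nums = [8, 1, 2, 1, 4, 2, 5, 5, 9, 2]
Initialize: state = True
Initialize: freq = 0
Entering loop: for num in nums:
After iteration 1: num = 8, state = False, freq = 1
After iteration 2: num = 1, state = True, freq = 1
After iteration 3: num = 2, state = False, freq = 2
After iteration 4: num = 1, state = True, freq = 2
After iteration 5: num = 4, state = False, freq = 3
After iteration 6: num = 2, state = True, freq = 3
After iteration 7: num = 5, state = False, freq = 3
After iteration 8: num = 5, state = True, freq = 3
After iteration 9: num = 9, state = False, freq = 3
After iteration 10: num = 2, state = True, freq = 3
Loop ends.

Final answer: 3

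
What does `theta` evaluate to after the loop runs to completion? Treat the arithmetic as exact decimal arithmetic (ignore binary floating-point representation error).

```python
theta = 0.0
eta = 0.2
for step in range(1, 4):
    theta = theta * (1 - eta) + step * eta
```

Let's trace through this code step by step.

Initialize: theta = 0.0
Initialize: eta = 0.2
Entering loop: for step in range(1, 4):
After iteration 1: step = 1, theta = 0.2
After iteration 2: step = 2, theta = 0.56
After iteration 3: step = 3, theta = 1.048
Loop ends.

Final answer: 1.048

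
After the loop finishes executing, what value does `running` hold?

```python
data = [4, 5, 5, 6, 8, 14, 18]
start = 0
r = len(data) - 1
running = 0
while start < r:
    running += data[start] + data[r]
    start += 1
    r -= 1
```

Let's trace through this code step by step.

Initialize: data = [4, 5, 5, 6, 8, 14, 18]
Initialize: start = 0
Initialize: r = 6
Initialize: running = 0
Entering loop: while start < r:
After iteration 1: start = 1, r = 5, running = 22
After iteration 2: start = 2, r = 4, running = 41
After iteration 3: start = 3, r = 3, running = 54
Loop ends.

Final answer: 54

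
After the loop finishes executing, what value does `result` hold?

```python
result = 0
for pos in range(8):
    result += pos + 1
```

Let's trace through this code step by step.

Initialize: result = 0
Entering loop: for pos in range(8):
After iteration 1: pos = 0, result = 1
After iteration 2: pos = 1, result = 3
After iteration 3: pos = 2, result = 6
After iteration 4: pos = 3, result = 10
After iteration 5: pos = 4, result = 15
After iteration 6: pos = 5, result = 21
After iteration 7: pos = 6, result = 28
After iteration 8: pos = 7, result = 36
Loop ends.

Final answer: 36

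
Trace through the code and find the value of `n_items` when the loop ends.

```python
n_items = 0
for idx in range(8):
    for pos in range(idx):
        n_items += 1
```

Let's trace through this code step by step.

Initialize: n_items = 0
Entering loop: for idx in range(8):
After iteration 1: idx = 0, n_items = 0
After iteration 2: idx = 1, n_items = 1, pos = 0
After iteration 3: idx = 2, n_items = 3, pos = 1
After iteration 4: idx = 3, n_items = 6, pos = 2
After iteration 5: idx = 4, n_items = 10, pos = 3
After iteration 6: idx = 5, n_items = 15, pos = 4
After iteration 7: idx = 6, n_items = 21, pos = 5
After iteration 8: idx = 7, n_items = 28, pos = 6
Loop ends.

Final answer: 28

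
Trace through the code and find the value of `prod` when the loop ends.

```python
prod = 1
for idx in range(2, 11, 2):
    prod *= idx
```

Let's trace through this code step by step.

Initialize: prod = 1
Entering loop: for idx in range(2, 11, 2):
After iteration 1: idx = 2, prod = 2
After iteration 2: idx = 4, prod = 8
After iteration 3: idx = 6, prod = 48
After iteration 4: idx = 8, prod = 384
After iteration 5: idx = 10, prod = 3840
Loop ends.

Final answer: 3840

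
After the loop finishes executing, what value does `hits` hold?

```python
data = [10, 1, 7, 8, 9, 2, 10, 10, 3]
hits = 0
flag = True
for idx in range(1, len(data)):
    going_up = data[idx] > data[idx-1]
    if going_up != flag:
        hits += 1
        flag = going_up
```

Let's trace through this code step by step.

Initialize: data = [10, 1, 7, 8, 9, 2, 10, 10, 3]
Initialize: hits = 0
Initialize: flag = True
Entering loop: for idx in range(1, len(data)):
After iteration 1: idx = 1, hits = 1, flag = False, going_up = False
After iteration 2: idx = 2, hits = 2, flag = True, going_up = True
After iteration 3: idx = 3, hits = 2, flag = True, going_up = True
After iteration 4: idx = 4, hits = 2, flag = True, going_up = True
After iteration 5: idx = 5, hits = 3, flag = False, going_up = False
After iteration 6: idx = 6, hits = 4, flag = True, going_up = True
After iteration 7: idx = 7, hits = 5, flag = False, going_up = False
After iteration 8: idx = 8, hits = 5, flag = False, going_up = False
Loop ends.

Final answer: 5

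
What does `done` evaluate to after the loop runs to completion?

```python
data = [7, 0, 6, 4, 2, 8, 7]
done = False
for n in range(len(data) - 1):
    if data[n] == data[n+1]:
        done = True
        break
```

Let's trace through this code step by step.

Initialize: data = [7, 0, 6, 4, 2, 8, 7]
Initialize: done = False
Entering loop: for n in range(len(data) - 1):
After iteration 1: n = 0, done = False
After iteration 2: n = 1, done = False
After iteration 3: n = 2, done = False
After iteration 4: n = 3, done = False
After iteration 5: n = 4, done = False
After iteration 6: n = 5, done = False
Loop ends.

Final answer: False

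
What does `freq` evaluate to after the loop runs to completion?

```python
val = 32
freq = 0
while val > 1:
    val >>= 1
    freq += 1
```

Let's trace through this code step by step.

Initialize: val = 32
Initialize: freq = 0
Entering loop: while val > 1:
After iteration 1: val = 16, freq = 1
After iteration 2: val = 8, freq = 2
After iteration 3: val = 4, freq = 3
After iteration 4: val = 2, freq = 4
After iteration 5: val = 1, freq = 5
Loop ends.

Final answer: 5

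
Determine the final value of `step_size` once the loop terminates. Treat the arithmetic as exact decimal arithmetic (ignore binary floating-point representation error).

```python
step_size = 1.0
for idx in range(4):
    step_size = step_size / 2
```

Let's trace through this code step by step.

Initialize: step_size = 1.0
Entering loop: for idx in range(4):
After iteration 1: idx = 0, step_size = 0.5
After iteration 2: idx = 1, step_size = 0.25
After iteration 3: idx = 2, step_size = 0.125
After iteration 4: idx = 3, step_size = 0.0625
Loop ends.

Final answer: 0.0625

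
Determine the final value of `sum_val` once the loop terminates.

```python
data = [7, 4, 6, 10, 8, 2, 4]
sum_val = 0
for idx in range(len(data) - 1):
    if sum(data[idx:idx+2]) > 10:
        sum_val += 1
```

Let's trace through this code step by step.

Initialize: data = [7, 4, 6, 10, 8, 2, 4]
Initialize: sum_val = 0
Entering loop: for idx in range(len(data) - 1):
After iteration 1: idx = 0, sum_val = 1
After iteration 2: idx = 1, sum_val = 1
After iteration 3: idx = 2, sum_val = 2
After iteration 4: idx = 3, sum_val = 3
After iteration 5: idx = 4, sum_val = 3
After iteration 6: idx = 5, sum_val = 3
Loop ends.

Final answer: 3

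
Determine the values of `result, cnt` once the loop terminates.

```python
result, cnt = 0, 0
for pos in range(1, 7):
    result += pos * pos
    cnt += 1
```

Let's trace through this code step by step.

Initialize: result = 0
Initialize: cnt = 0
Entering loop: for pos in range(1, 7):
After iteration 1: pos = 1, result = 1, cnt = 1
After iteration 2: pos = 2, result = 5, cnt = 2
After iteration 3: pos = 3, result = 14, cnt = 3
After iteration 4: pos = 4, result = 30, cnt = 4
After iteration 5: pos = 5, result = 55, cnt = 5
After iteration 6: pos = 6, result = 91, cnt = 6
Loop ends.

Final answer: 91, 6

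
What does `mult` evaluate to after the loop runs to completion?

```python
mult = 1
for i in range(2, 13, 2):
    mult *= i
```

Let's trace through this code step by step.

Initialize: mult = 1
Entering loop: for i in range(2, 13, 2):
After iteration 1: i = 2, mult = 2
After iteration 2: i = 4, mult = 8
After iteration 3: i = 6, mult = 48
After iteration 4: i = 8, mult = 384
After iteration 5: i = 10, mult = 3840
After iteration 6: i = 12, mult = 46080
Loop ends.

Final answer: 46080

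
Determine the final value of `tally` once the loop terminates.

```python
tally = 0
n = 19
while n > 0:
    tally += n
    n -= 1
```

Let's trace through this code step by step.

Initialize: tally = 0
Initialize: n = 19
Entering loop: while n > 0:
After iteration 1: tally = 19, n = 18
After iteration 2: tally = 37, n = 17
After iteration 3: tally = 54, n = 16
After iteration 4: tally = 70, n = 15
After iteration 5: tally = 85, n = 14
After iteration 6: tally = 99, n = 13
After iteration 7: tally = 112, n = 12
After iteration 8: tally = 124, n = 11
After iteration 9: tally = 135, n = 10
After iteration 10: tally = 145, n = 9
After iteration 11: tally = 154, n = 8
After iteration 12: tally = 162, n = 7
After iteration 13: tally = 169, n = 6
After iteration 14: tally = 175, n = 5
After iteration 15: tally = 180, n = 4
After iteration 16: tally = 184, n = 3
After iteration 17: tally = 187, n = 2
After iteration 18: tally = 189, n = 1
After iteration 19: tally = 190, n = 0
Loop ends.

Final answer: 190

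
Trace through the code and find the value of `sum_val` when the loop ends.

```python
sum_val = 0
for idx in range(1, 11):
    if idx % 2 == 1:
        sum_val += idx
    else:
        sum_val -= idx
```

Let's trace through this code step by step.

Initialize: sum_val = 0
Entering loop: for idx in range(1, 11):
After iteration 1: idx = 1, sum_val = 1
After iteration 2: idx = 2, sum_val = -1
After iteration 3: idx = 3, sum_val = 2
After iteration 4: idx = 4, sum_val = -2
After iteration 5: idx = 5, sum_val = 3
After iteration 6: idx = 6, sum_val = -3
After iteration 7: idx = 7, sum_val = 4
After iteration 8: idx = 8, sum_val = -4
After iteration 9: idx = 9, sum_val = 5
After iteration 10: idx = 10, sum_val = -5
Loop ends.

Final answer: -5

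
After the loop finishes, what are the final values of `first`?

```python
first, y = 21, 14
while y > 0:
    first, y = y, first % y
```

Let's trace through this code step by step.

Initialize: first = 21
Initialize: y = 14
Entering loop: while y > 0:
After iteration 1: first = 14, y = 7
After iteration 2: first = 7, y = 0
Loop ends.

Final answer: 7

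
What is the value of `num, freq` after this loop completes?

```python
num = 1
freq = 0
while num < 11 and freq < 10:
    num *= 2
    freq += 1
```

Let's trace through this code step by step.

Initialize: num = 1
Initialize: freq = 0
Entering loop: while num < 11 and freq < 10:
After iteration 1: num = 2, freq = 1
After iteration 2: num = 4, freq = 2
After iteration 3: num = 8, freq = 3
After iteration 4: num = 16, freq = 4
Loop ends.

Final answer: 16, 4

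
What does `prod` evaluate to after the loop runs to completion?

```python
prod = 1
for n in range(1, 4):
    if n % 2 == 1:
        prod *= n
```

Let's trace through this code step by step.

Initialize: prod = 1
Entering loop: for n in range(1, 4):
After iteration 1: n = 1, prod = 1
After iteration 2: n = 2, prod = 1
After iteration 3: n = 3, prod = 3
Loop ends.

Final answer: 3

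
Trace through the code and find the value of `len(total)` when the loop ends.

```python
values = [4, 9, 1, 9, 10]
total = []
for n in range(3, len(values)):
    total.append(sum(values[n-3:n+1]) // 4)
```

Let's trace through this code step by step.

Initialize: values = [4, 9, 1, 9, 10]
Initialize: total = []
Entering loop: for n in range(3, len(values)):
After iteration 1: n = 3, total = [5]
After iteration 2: n = 4, total = [5, 7]
Loop ends.
len(total) = 2

Final answer: 2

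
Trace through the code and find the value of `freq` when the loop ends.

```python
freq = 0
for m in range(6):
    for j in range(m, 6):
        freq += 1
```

Let's trace through this code step by step.

Initialize: freq = 0
Entering loop: for m in range(6):
After iteration 1: m = 0, freq = 6
After iteration 2: m = 1, freq = 11
After iteration 3: m = 2, freq = 15
After iteration 4: m = 3, freq = 18
After iteration 5: m = 4, freq = 20
After iteration 6: m = 5, freq = 21
Loop ends.

Final answer: 21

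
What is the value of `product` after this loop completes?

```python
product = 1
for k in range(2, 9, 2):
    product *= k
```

Let's trace through this code step by step.

Initialize: product = 1
Entering loop: for k in range(2, 9, 2):
After iteration 1: k = 2, product = 2
After iteration 2: k = 4, product = 8
After iteration 3: k = 6, product = 48
After iteration 4: k = 8, product = 384
Loop ends.

Final answer: 384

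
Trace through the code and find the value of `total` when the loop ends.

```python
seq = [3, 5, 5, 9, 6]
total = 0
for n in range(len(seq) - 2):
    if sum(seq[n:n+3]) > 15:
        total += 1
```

Let's trace through this code step by step.

Initialize: seq = [3, 5, 5, 9, 6]
Initialize: total = 0
Entering loop: for n in range(len(seq) - 2):
After iteration 1: n = 0, total = 0
After iteration 2: n = 1, total = 1
After iteration 3: n = 2, total = 2
Loop ends.

Final answer: 2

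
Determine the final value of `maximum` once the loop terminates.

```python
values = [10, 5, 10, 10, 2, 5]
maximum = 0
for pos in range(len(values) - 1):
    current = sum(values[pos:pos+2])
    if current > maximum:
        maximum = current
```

Let's trace through this code step by step.

Initialize: values = [10, 5, 10, 10, 2, 5]
Initialize: maximum = 0
Entering loop: for pos in range(len(values) - 1):
After iteration 1: pos = 0, maximum = 15, current = 15
After iteration 2: pos = 1, maximum = 15, current = 15
After iteration 3: pos = 2, maximum = 20, current = 20
After iteration 4: pos = 3, maximum = 20, current = 12
After iteration 5: pos = 4, maximum = 20, current = 7
Loop ends.

Final answer: 20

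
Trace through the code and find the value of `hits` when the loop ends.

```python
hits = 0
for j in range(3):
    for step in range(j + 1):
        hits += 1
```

Let's trace through this code step by step.

Initialize: hits = 0
Entering loop: for j in range(3):
After iteration 1: j = 0, hits = 1, step = 0
After iteration 2: j = 1, hits = 3, step = 1
After iteration 3: j = 2, hits = 6, step = 2
Loop ends.

Final answer: 6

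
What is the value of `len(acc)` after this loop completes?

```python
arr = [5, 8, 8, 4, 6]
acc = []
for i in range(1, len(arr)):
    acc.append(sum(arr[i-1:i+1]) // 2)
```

Let's trace through this code step by step.

Initialize: arr = [5, 8, 8, 4, 6]
Initialize: acc = []
Entering loop: for i in range(1, len(arr)):
After iteration 1: i = 1, acc = [6]
After iteration 2: i = 2, acc = [6, 8]
After iteration 3: i = 3, acc = [6, 8, 6]
After iteration 4: i = 4, acc = [6, 8, 6, 5]
Loop ends.
len(acc) = 4

Final answer: 4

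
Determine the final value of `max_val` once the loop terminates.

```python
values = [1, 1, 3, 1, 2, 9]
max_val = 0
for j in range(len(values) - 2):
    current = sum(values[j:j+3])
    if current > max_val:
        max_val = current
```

Let's trace through this code step by step.

Initialize: values = [1, 1, 3, 1, 2, 9]
Initialize: max_val = 0
Entering loop: for j in range(len(values) - 2):
After iteration 1: j = 0, max_val = 5, current = 5
After iteration 2: j = 1, max_val = 5, current = 5
After iteration 3: j = 2, max_val = 6, current = 6
After iteration 4: j = 3, max_val = 12, current = 12
Loop ends.

Final answer: 12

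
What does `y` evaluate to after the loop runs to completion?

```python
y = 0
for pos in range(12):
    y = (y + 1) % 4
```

Let's trace through this code step by step.

Initialize: y = 0
Entering loop: for pos in range(12):
After iteration 1: pos = 0, y = 1
After iteration 2: pos = 1, y = 2
After iteration 3: pos = 2, y = 3
After iteration 4: pos = 3, y = 0
After iteration 5: pos = 4, y = 1
After iteration 6: pos = 5, y = 2
After iteration 7: pos = 6, y = 3
After iteration 8: pos = 7, y = 0
After iteration 9: pos = 8, y = 1
After iteration 10: pos = 9, y = 2
After iteration 11: pos = 10, y = 3
After iteration 12: pos = 11, y = 0
Loop ends.

Final answer: 0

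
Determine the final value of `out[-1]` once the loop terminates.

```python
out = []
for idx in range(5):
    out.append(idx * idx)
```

Let's trace through this code step by step.

Initialize: out = []
Entering loop: for idx in range(5):
After iteration 1: idx = 0, out = [0]
After iteration 2: idx = 1, out = [0, 1]
After iteration 3: idx = 2, out = [0, 1, 4]
After iteration 4: idx = 3, out = [0, 1, 4, 9]
After iteration 5: idx = 4, out = [0, 1, 4, 9, 16]
Loop ends.
out[-1] = 16

Final answer: 16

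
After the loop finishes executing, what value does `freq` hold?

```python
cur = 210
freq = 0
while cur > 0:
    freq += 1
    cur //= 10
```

Let's trace through this code step by step.

Initialize: cur = 210
Initialize: freq = 0
Entering loop: while cur > 0:
After iteration 1: cur = 21, freq = 1
After iteration 2: cur = 2, freq = 2
After iteration 3: cur = 0, freq = 3
Loop ends.

Final answer: 3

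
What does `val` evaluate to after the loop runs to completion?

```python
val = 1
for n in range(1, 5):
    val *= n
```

Let's trace through this code step by step.

Initialize: val = 1
Entering loop: for n in range(1, 5):
After iteration 1: n = 1, val = 1
After iteration 2: n = 2, val = 2
After iteration 3: n = 3, val = 6
After iteration 4: n = 4, val = 24
Loop ends.

Final answer: 24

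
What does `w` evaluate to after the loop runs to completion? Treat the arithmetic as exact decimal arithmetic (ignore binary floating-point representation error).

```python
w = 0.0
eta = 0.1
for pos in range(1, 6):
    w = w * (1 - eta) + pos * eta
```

Let's trace through this code step by step.

Initialize: w = 0.0
Initialize: eta = 0.1
Entering loop: for pos in range(1, 6):
After iteration 1: pos = 1, w = 0.1
After iteration 2: pos = 2, w = 0.29
After iteration 3: pos = 3, w = 0.561
After iteration 4: pos = 4, w = 0.9049
After iteration 5: pos = 5, w = 1.31441
Loop ends.

Final answer: 1.31441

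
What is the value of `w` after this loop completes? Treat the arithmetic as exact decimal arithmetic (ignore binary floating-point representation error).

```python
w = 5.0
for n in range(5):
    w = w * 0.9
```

Let's trace through this code step by step.

Initialize: w = 5.0
Entering loop: for n in range(5):
After iteration 1: n = 0, w = 4.5
After iteration 2: n = 1, w = 4.05
After iteration 3: n = 2, w = 3.645
After iteration 4: n = 3, w = 3.2805
After iteration 5: n = 4, w = 2.95245
Loop ends.

Final answer: 2.95245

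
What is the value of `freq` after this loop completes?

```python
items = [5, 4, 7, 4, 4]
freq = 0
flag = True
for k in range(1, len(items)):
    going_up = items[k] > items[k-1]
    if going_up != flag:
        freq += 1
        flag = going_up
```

Let's trace through this code step by step.

Initialize: items = [5, 4, 7, 4, 4]
Initialize: freq = 0
Initialize: flag = True
Entering loop: for k in range(1, len(items)):
After iteration 1: k = 1, freq = 1, flag = False, going_up = False
After iteration 2: k = 2, freq = 2, flag = True, going_up = True
After iteration 3: k = 3, freq = 3, flag = False, going_up = False
After iteration 4: k = 4, freq = 3, flag = False, going_up = False
Loop ends.

Final answer: 3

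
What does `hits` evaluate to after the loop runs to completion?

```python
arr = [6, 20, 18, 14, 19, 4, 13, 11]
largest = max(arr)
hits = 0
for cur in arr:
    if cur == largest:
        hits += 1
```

Let's trace through this code step by step.

Initialize: arr = [6, 20, 18, 14, 19, 4, 13, 11]
Initialize: largest = 20
Initialize: hits = 0
Entering loop: for cur in arr:
After iteration 1: cur = 6, hits = 0
After iteration 2: cur = 20, hits = 1
After iteration 3: cur = 18, hits = 1
After iteration 4: cur = 14, hits = 1
After iteration 5: cur = 19, hits = 1
After iteration 6: cur = 4, hits = 1
After iteration 7: cur = 13, hits = 1
After iteration 8: cur = 11, hits = 1
Loop ends.

Final answer: 1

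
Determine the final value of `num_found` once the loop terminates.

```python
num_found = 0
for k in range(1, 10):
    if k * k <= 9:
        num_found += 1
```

Let's trace through this code step by step.

Initialize: num_found = 0
Entering loop: for k in range(1, 10):
After iteration 1: k = 1, num_found = 1
After iteration 2: k = 2, num_found = 2
After iteration 3: k = 3, num_found = 3
After iteration 4: k = 4, num_found = 3
After iteration 5: k = 5, num_found = 3
After iteration 6: k = 6, num_found = 3
After iteration 7: k = 7, num_found = 3
After iteration 8: k = 8, num_found = 3
After iteration 9: k = 9, num_found = 3
Loop ends.

Final answer: 3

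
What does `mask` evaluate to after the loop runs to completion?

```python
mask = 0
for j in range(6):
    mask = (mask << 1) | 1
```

Let's trace through this code step by step.

Initialize: mask = 0
Entering loop: for j in range(6):
After iteration 1: j = 0, mask = 1
After iteration 2: j = 1, mask = 3
After iteration 3: j = 2, mask = 7
After iteration 4: j = 3, mask = 15
After iteration 5: j = 4, mask = 31
After iteration 6: j = 5, mask = 63
Loop ends.

Final answer: 63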